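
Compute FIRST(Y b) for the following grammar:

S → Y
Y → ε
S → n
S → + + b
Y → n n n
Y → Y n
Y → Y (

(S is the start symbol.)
{ '(', 'b', 'n' }

FIRST sets of the non-terminals involved (from the grammar, by fixed-point iteration):
  FIRST(Y) = { '(', 'n', ε }

To compute FIRST(Y b), process the symbols left to right:
Symbol Y is a non-terminal. Add FIRST(Y) \ {ε} = { '(', 'n' }
Y is nullable (ε ∈ FIRST(Y)), continue to the next symbol.
Symbol b is a terminal. Add 'b' and stop.
FIRST(Y b) = { '(', 'b', 'n' }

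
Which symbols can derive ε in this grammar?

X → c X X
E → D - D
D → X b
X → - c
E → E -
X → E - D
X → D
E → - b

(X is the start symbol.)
None

There are no ε-productions, so no non-terminal can derive ε.
No non-terminals are nullable.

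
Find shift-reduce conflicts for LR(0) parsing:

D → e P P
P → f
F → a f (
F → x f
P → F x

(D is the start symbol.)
Augment with D' → D and build the canonical LR(0) collection (I0 = CLOSURE({[D' → . D]}), then GOTO on every symbol after a dot until no new states appear). It has 13 states:
  I0: { [D → . e P P], [D' → . D] }  — shift
  I1: { [D' → D .] }  — accept
  I2: { [D → e . P P], [F → . a f (], [F → . x f], [P → . F x], [P → . f] }  — shift
  I3: { [P → F . x] }  — shift
  I4: { [D → e P . P], [F → . a f (], [F → . x f], [P → . F x], [P → . f] }  — shift
  I5: { [F → a . f (] }  — shift
  I6: { [P → f .] }  — reduce
  I7: { [F → x . f] }  — shift
  I8: { [F → x f .] }  — reduce
  I9: { [F → a f . (] }  — shift
  I10: { [F → a f ( .] }  — reduce
  I11: { [D → e P P .] }  — reduce
  I12: { [P → F x .] }  — reduce

No state contains both a complete item and a shift item.

Answer: No shift-reduce conflicts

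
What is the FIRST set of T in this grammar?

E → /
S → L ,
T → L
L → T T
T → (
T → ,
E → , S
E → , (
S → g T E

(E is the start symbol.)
To compute FIRST(T), examine every production with T on the left-hand side, reading each right-hand side left to right until a non-nullable symbol is reached.

FIRST sets of the other non-terminals involved (by the same procedure, iterated to a fixed point):
  FIRST(L) = { '(', ',' }

From T → L:
  - L is a non-terminal: add FIRST(L) \ {ε} = { '(', ',' }
    L is not nullable, so stop
From T → (:
  - '(' is a terminal: add '(' and stop
From T → ,:
  - ',' is a terminal: add ',' and stop

Collecting: FIRST(T) = { '(', ',' }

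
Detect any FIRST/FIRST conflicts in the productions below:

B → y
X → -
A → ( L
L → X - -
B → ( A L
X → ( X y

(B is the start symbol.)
A FIRST/FIRST conflict occurs when two productions N → α and N → β for the same non-terminal have FIRST(α) ∩ FIRST(β) ≠ ∅ (with ε ∈ FIRST of a nullable right-hand side, so two nullable alternatives also conflict).

Productions for B:
  B → y: FIRST = { 'y' }
  B → ( A L: FIRST = { '(' }
Productions for X:
  X → -: FIRST = { '-' }
  X → ( X y: FIRST = { '(' }
A, L have only one production, so no FIRST/FIRST conflict is possible there.

All alternatives of each non-terminal have pairwise disjoint FIRST sets.

Answer: No FIRST/FIRST conflicts.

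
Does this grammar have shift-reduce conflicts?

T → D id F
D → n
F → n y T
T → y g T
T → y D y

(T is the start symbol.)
No shift-reduce conflicts

A shift-reduce conflict occurs when an LR(0) state has both:
  - a complete (reduce) item [A → α .] (dot at the end), and
  - a shift item [B → β . c γ] (dot before a terminal).

Augment with T' → T and build the canonical LR(0) collection (I0 = CLOSURE({[T' → . T]}), then GOTO on every symbol after a dot until no new states appear). It has 14 states:
  I0: { [D → . n], [T → . D id F], [T → . y D y], [T → . y g T], [T' → . T] }  — shift
  I1: { [T → D . id F] }  — shift
  I2: { [T' → T .] }  — accept
  I3: { [D → n .] }  — reduce
  I4: { [D → . n], [T → y . D y], [T → y . g T] }  — shift
  I5: { [T → y D . y] }  — shift
  I6: { [D → . n], [T → . D id F], [T → . y D y], [T → . y g T], [T → y g . T] }  — shift
  I7: { [T → y g T .] }  — reduce
  I8: { [T → y D y .] }  — reduce
  I9: { [F → . n y T], [T → D id . F] }  — shift
  I10: { [T → D id F .] }  — reduce
  I11: { [F → n . y T] }  — shift
  I12: { [D → . n], [F → n y . T], [T → . D id F], [T → . y D y], [T → . y g T] }  — shift
  I13: { [F → n y T .] }  — reduce

No state contains both a complete item and a shift item.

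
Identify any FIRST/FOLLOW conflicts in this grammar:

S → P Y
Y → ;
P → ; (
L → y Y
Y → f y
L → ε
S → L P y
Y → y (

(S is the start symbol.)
No FIRST/FOLLOW conflicts.

Nullable non-terminals: L.

L: nullable alternative(s) L → ε; FOLLOW(L) = { ';' }
  L → y Y: FIRST \ {ε} = { 'y' } — disjoint from FOLLOW(L)
  L → ε: FIRST \ {ε} = { } — this is the only nullable alternative, skip

P, S, Y have no nullable alternative, so no FIRST/FOLLOW check is needed there.

No FIRST/FOLLOW conflicts found.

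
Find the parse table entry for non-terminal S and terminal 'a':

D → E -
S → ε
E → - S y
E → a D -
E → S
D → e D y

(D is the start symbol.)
Empty (error entry)

To find M[S, 'a'], we find productions for S where 'a' is in the predict set (PREDICT(N → α) = (FIRST(α) \ {ε}) ∪ (FOLLOW(N) if α ⇒* ε)).

Relevant sets:
  FOLLOW(S) = { '-', 'y' }

S → ε: PREDICT = { '-', 'y' }

M[S, 'a'] is empty (no production applies)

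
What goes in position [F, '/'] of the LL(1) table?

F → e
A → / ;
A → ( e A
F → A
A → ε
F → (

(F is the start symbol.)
F → A

To find M[F, '/'], we find productions for F where '/' is in the predict set (PREDICT(N → α) = (FIRST(α) \ {ε}) ∪ (FOLLOW(N) if α ⇒* ε)).

Relevant sets:
  FIRST(A) = { '(', '/', ε }
  FOLLOW(F) = { $ }

F → e: PREDICT = { 'e' }
F → A: PREDICT = { $, '(', '/' }
  '/' is in predict set, so this production goes in M[F, '/']
F → (: PREDICT = { '(' }

M[F, '/'] = F → A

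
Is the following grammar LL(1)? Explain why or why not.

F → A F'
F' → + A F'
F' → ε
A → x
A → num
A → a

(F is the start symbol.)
Yes, the grammar is LL(1).

Relevant sets:
  FOLLOW(F') = { $ }

For F':
  PREDICT(F' → '+' A F') = { '+' }
  PREDICT(F' → ε) = { $ }
For A:
  PREDICT(A → x) = { 'x' }
  PREDICT(A → num) = { 'num' }
  PREDICT(A → a) = { 'a' }
F has a single production, so nothing to check there.

All predict sets are disjoint. The grammar IS LL(1).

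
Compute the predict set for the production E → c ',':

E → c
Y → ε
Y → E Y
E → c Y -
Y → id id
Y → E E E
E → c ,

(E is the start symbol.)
PREDICT(E → c ',') = (FIRST(RHS) \ {ε}) ∪ (FOLLOW(E) if ε ∈ FIRST(RHS), i.e. RHS ⇒* ε)
FIRST(c ',') = { 'c' }
ε ∉ FIRST(c ','), so FOLLOW(E) is not added.
PREDICT(E → c ',') = { 'c' }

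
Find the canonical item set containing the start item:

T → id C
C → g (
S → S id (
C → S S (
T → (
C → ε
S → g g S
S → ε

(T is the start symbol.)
{ [T → . (], [T → . id C], [T' → . T] }

First, augment the grammar with T' → T
I₀ = CLOSURE({ [T' → . T] }):
  [T' → . T] has the dot before T: add [T → . id C], [T → . (]
No further items can be added.

I₀ = { [T → . (], [T → . id C], [T' → . T] }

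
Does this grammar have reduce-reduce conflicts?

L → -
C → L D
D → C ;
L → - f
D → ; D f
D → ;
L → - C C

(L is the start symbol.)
No reduce-reduce conflicts

A reduce-reduce conflict occurs when an LR(0) state has two complete items [A → α .] and [B → β .] — both call for a reduction, and with no lookahead the parser cannot choose between them.

Augment with L' → L and build the canonical LR(0) collection (I0 = CLOSURE({[L' → . L]}), then GOTO on every symbol after a dot until no new states appear). It has 13 states:
  I0: { [L → . - C C], [L → . - f], [L → . -], [L' → . L] }  — shift
  I1: { [C → . L D], [L → - . C C], [L → - . f], [L → - .], [L → . - C C], [L → . - f], [L → . -] }  — shift, reduce
  I2: { [L' → L .] }  — accept
  I3: { [C → . L D], [L → - C . C], [L → . - C C], [L → . - f], [L → . -] }  — shift
  I4: { [C → . L D], [C → L . D], [D → . ; D f], [D → . ;], [D → . C ;], [L → . - C C], [L → . - f], [L → . -] }  — shift
  I5: { [L → - f .] }  — reduce
  I6: { [C → . L D], [D → . ; D f], [D → . ;], [D → . C ;], [D → ; . D f], [D → ; .], [L → . - C C], [L → . - f], [L → . -] }  — shift, reduce
  I7: { [D → C . ;] }  — shift
  I8: { [C → L D .] }  — reduce
  I9: { [D → C ; .] }  — reduce
  I10: { [D → ; D . f] }  — shift
  I11: { [D → ; D f .] }  — reduce
  I12: { [L → - C C .] }  — reduce

No state contains more than one complete item.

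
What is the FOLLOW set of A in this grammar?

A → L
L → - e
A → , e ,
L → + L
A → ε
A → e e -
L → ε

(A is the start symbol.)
{ $ }

To compute FOLLOW(A), find every occurrence of A on a right-hand side N → α A β: add FIRST(β) \ {ε}, and if β is empty or nullable also add FOLLOW(N). Iterate to a fixed point.

A is the start symbol, so $ ∈ FOLLOW(A).
A does not occur on any right-hand side.

Taking the union: FOLLOW(A) = { $ }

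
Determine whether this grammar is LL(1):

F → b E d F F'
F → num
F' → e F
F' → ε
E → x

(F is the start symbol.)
Relevant sets:
  FOLLOW(F') = { $, 'e' }

For F:
  PREDICT(F → b E d F F') = { 'b' }
  PREDICT(F → num) = { 'num' }
For F':
  PREDICT(F' → e F) = { 'e' }
  PREDICT(F' → ε) = { $, 'e' }
E has a single production, so nothing to check there.

Conflict found: Predict set conflict for F': { 'e' }
The grammar is NOT LL(1).

Answer: No. Predict set conflict for F': { 'e' }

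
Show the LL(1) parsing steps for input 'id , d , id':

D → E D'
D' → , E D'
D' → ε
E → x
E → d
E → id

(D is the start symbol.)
Stack is shown with the top on the left.

Stack     Input          Action
-------------------------------
D $       id , d , id $  output D → E D'
E D' $    id , d , id $  output E → id
id D' $   id , d , id $  match 'id'
D' $      , d , id $     output D' → , E D'
, E D' $  , d , id $     match ','
E D' $    d , id $       output E → d
d D' $    d , id $       match 'd'
D' $      , id $         output D' → , E D'
, E D' $  , id $         match ','
E D' $    id $           output E → id
id D' $   id $           match 'id'
D' $      $              output D' → ε
$         $              accept

The string is accepted.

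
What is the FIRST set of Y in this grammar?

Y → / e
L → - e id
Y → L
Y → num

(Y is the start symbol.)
To compute FIRST(Y), examine every production with Y on the left-hand side, reading each right-hand side left to right until a non-nullable symbol is reached.

FIRST sets of the other non-terminals involved (by the same procedure, iterated to a fixed point):
  FIRST(L) = { '-' }

From Y → / e:
  - '/' is a terminal: add '/' and stop
From Y → L:
  - L is a non-terminal: add FIRST(L) \ {ε} = { '-' }
    L is not nullable, so stop
From Y → num:
  - num is a terminal: add 'num' and stop

Collecting: FIRST(Y) = { '-', '/', 'num' }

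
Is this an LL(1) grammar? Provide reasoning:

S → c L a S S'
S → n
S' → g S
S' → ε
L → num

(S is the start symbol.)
No. Predict set conflict for S': { 'g' }

Relevant sets:
  FOLLOW(S') = { $, 'g' }

For S:
  PREDICT(S → c L a S S') = { 'c' }
  PREDICT(S → n) = { 'n' }
For S':
  PREDICT(S' → g S) = { 'g' }
  PREDICT(S' → ε) = { $, 'g' }
L has a single production, so nothing to check there.

Conflict found: Predict set conflict for S': { 'g' }
The grammar is NOT LL(1).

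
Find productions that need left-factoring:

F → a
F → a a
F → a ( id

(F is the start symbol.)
Yes, F has productions with common prefix 'a'

Left-factoring is needed when two productions for the same non-terminal
share a common prefix on the right-hand side.

Productions for F:
  F → a
  F → a a
  F → a ( id

Found common prefix 'a' in productions for F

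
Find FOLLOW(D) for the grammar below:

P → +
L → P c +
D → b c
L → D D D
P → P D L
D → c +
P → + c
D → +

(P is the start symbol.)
In L → D D D: D is followed by D D, add FIRST(D D) \ {ε} = { '+', 'b', 'c' }
In L → D D D: D is followed by D, add FIRST(D) \ {ε} = { '+', 'b', 'c' }
In L → D D D: D is at the end, add FOLLOW(L)
In P → P D L: D is followed by L, add FIRST(L) \ {ε} = { '+', 'b', 'c' }

The FOLLOW sets referred to above (computed the same way, to a fixed point):
  FOLLOW(L) = { $, '+', 'b', 'c' }

Taking the union: FOLLOW(D) = { $, '+', 'b', 'c' }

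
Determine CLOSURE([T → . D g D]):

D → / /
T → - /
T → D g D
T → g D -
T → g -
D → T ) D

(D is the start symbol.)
{ [D → . / /], [D → . T ) D], [T → . - /], [T → . D g D], [T → . g -], [T → . g D -] }

To compute CLOSURE, for each item [A → α.Bβ] where B is a non-terminal, add [B → .γ] for all productions B → γ; repeat for the newly added items until nothing changes.

Start with: [T → . D g D]
  [T → . D g D] has the dot before D: add [D → . / /], [D → . T ) D]
  [D → . T ) D] has the dot before T: add [T → . - /], [T → . g D -], [T → . g -]
No further items can be added.

CLOSURE = { [D → . / /], [D → . T ) D], [T → . - /], [T → . D g D], [T → . g -], [T → . g D -] }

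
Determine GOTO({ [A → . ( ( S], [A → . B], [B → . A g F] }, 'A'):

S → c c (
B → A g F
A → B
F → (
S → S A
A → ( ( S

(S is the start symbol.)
{ [B → A . g F] }

GOTO(I, 'A') = CLOSURE({ [A → αX.β] : [A → α.Xβ] ∈ I, X = 'A' })

Items with dot before 'A', with the dot advanced:
  [B → . A g F] → [B → A . g F]
Closure adds nothing (no advanced item has the dot before a non-terminal).

GOTO = { [B → A . g F] }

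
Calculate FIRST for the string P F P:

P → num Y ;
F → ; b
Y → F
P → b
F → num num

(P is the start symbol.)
FIRST sets of the non-terminals involved (from the grammar, by fixed-point iteration):
  FIRST(P) = { 'b', 'num' }

To compute FIRST(P F P), process the symbols left to right:
Symbol P is a non-terminal. Add FIRST(P) \ {ε} = { 'b', 'num' }
P is not nullable (ε ∉ FIRST(P)), so stop here.
FIRST(P F P) = { 'b', 'num' }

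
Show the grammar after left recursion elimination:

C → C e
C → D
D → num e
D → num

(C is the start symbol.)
C is directly left-recursive. The standard transformation for
  A → A α₁ | ... | A α_m | β₁ | ... | β_n
is
  A  → β₁ A' | ... | β_n A'
  A' → α₁ A' | ... | α_m A' | ε

C → D becomes C → D C'
C → C e becomes C' → e C'
Add C' → ε

Productions for other non-terminals are unchanged:
  D → num e
  D → num

Resulting grammar:
C → D C'
C' → e C'
C' → ε
D → num e
D → num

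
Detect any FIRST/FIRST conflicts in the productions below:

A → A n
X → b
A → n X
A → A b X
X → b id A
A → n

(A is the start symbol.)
FIRST sets of the non-terminals at (or reachable through a nullable prefix from) the front of some alternative:
  FIRST(A) = { 'n' }

Productions for A:
  A → A n: FIRST = { 'n' }
  A → n X: FIRST = { 'n' }
  A → A b X: FIRST = { 'n' }
  A → n: FIRST = { 'n' }
Productions for X:
  X → b: FIRST = { 'b' }
  X → b id A: FIRST = { 'b' }

Conflict for A: A → A n and A → n X
  Overlap: { 'n' }
Conflict for A: A → A n and A → A b X
  Overlap: { 'n' }
Conflict for A: A → A n and A → n
  Overlap: { 'n' }
Conflict for A: A → n X and A → A b X
  Overlap: { 'n' }
Conflict for A: A → n X and A → n
  Overlap: { 'n' }
Conflict for A: A → A b X and A → n
  Overlap: { 'n' }
Conflict for X: X → b and X → b id A
  Overlap: { 'b' }

Answer: Yes. A → A n / A → n X on { 'n' }; A → A n / A → A b X on { 'n' }; A → A n / A → n on { 'n' }; A → n X / A → A b X on { 'n' }; A → n X / A → n on { 'n' }; A → A b X / A → n on { 'n' }; X → b / X → b id A on { 'b' }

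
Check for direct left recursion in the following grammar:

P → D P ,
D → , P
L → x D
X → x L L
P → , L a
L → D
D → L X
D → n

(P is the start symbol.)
Direct left recursion occurs when N → N α for some non-terminal N (the right-hand side begins with the left-hand side itself).

P → D P ,: starts with D
D → , P: starts with ','
L → x D: starts with x
X → x L L: starts with x
P → , L a: starts with ','
L → D: starts with D
D → L X: starts with L
D → n: starts with n

No direct left recursion found.

Answer: No direct left recursion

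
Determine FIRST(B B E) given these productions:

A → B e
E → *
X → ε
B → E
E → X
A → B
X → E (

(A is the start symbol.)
{ '(', '*', ε }

FIRST sets of the non-terminals involved (from the grammar, by fixed-point iteration):
  FIRST(B) = { '(', '*', ε }
  FIRST(E) = { '(', '*', ε }

To compute FIRST(B B E), process the symbols left to right:
Symbol B is a non-terminal. Add FIRST(B) \ {ε} = { '(', '*' }
B is nullable (ε ∈ FIRST(B)), continue to the next symbol.
Symbol B is a non-terminal. Add FIRST(B) \ {ε} = { '(', '*' }
B is nullable (ε ∈ FIRST(B)), continue to the next symbol.
Symbol E is a non-terminal. Add FIRST(E) \ {ε} = { '(', '*' }
E is nullable (ε ∈ FIRST(E)), continue to the next symbol.
All symbols are nullable, so ε is in the result.
FIRST(B B E) = { '(', '*', ε }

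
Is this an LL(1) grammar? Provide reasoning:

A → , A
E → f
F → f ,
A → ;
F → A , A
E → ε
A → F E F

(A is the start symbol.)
Relevant sets:
  FIRST(F) = { ',', ';', 'f' }
  FIRST(A) = { ',', ';', 'f' }
  FOLLOW(E) = { ',', ';', 'f' }

For A:
  PREDICT(A → ',' A) = { ',' }
  PREDICT(A → ';') = { ';' }
  PREDICT(A → F E F) = { ',', ';', 'f' }
For E:
  PREDICT(E → f) = { 'f' }
  PREDICT(E → ε) = { ',', ';', 'f' }
For F:
  PREDICT(F → f ',') = { 'f' }
  PREDICT(F → A ',' A) = { ',', ';', 'f' }

Conflict found: Predict set conflict for A: { ',' }
The grammar is NOT LL(1).

Answer: No. Predict set conflict for A: { ',' }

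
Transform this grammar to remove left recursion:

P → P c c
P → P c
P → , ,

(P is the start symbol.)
P → , , P'
P' → c c P'
P' → c P'
P' → ε

P is directly left-recursive. The standard transformation for
  A → A α₁ | ... | A α_m | β₁ | ... | β_n
is
  A  → β₁ A' | ... | β_n A'
  A' → α₁ A' | ... | α_m A' | ε

P → , , becomes P → , , P'
P → P c c becomes P' → c c P'
P → P c becomes P' → c P'
Add P' → ε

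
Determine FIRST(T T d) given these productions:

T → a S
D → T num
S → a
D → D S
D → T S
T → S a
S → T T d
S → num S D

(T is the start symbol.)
{ 'a', 'num' }

FIRST sets of the non-terminals involved (from the grammar, by fixed-point iteration):
  FIRST(T) = { 'a', 'num' }

To compute FIRST(T T d), process the symbols left to right:
Symbol T is a non-terminal. Add FIRST(T) \ {ε} = { 'a', 'num' }
T is not nullable (ε ∉ FIRST(T)), so stop here.
FIRST(T T d) = { 'a', 'num' }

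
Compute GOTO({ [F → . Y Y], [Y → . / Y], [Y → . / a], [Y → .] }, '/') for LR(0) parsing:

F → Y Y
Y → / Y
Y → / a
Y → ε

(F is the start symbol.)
{ [Y → . / Y], [Y → . / a], [Y → .], [Y → / . Y], [Y → / . a] }

GOTO(I, '/') = CLOSURE({ [A → αX.β] : [A → α.Xβ] ∈ I, X = '/' })

Items with dot before '/', with the dot advanced:
  [Y → . / Y] → [Y → / . Y]
  [Y → . / a] → [Y → / . a]
Closure of the advanced items:
  [Y → / . Y] has the dot before Y: add [Y → . / Y], [Y → . / a], [Y → .]

GOTO = { [Y → . / Y], [Y → . / a], [Y → .], [Y → / . Y], [Y → / . a] }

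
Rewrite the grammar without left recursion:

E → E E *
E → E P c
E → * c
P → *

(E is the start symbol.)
E → * c E'
E' → E * E'
E' → P c E'
E' → ε
P → *

E is directly left-recursive. The standard transformation for
  A → A α₁ | ... | A α_m | β₁ | ... | β_n
is
  A  → β₁ A' | ... | β_n A'
  A' → α₁ A' | ... | α_m A' | ε

E → * c becomes E → * c E'
E → E E * becomes E' → E * E'
E → E P c becomes E' → P c E'
Add E' → ε

Productions for other non-terminals are unchanged:
  P → *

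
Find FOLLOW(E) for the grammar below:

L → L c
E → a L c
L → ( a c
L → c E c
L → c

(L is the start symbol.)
{ 'c' }

To compute FOLLOW(E), find every occurrence of E on a right-hand side N → α E β: add FIRST(β) \ {ε}, and if β is empty or nullable also add FOLLOW(N). Iterate to a fixed point.

In L → c E c: E is followed by c, add FIRST(c) \ {ε} = { 'c' }

Taking the union: FOLLOW(E) = { 'c' }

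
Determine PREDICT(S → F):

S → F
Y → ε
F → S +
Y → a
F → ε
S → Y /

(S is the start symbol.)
PREDICT(S → F) = (FIRST(RHS) \ {ε}) ∪ (FOLLOW(S) if ε ∈ FIRST(RHS), i.e. RHS ⇒* ε)
FIRST(F) = { '+', '/', 'a', ε }
FIRST(F) = { '+', '/', 'a', ε }
ε ∈ FIRST(F) (the right-hand side is nullable), so add FOLLOW(S) = { $, '+' }
PREDICT(S → F) = { $, '+', '/', 'a' }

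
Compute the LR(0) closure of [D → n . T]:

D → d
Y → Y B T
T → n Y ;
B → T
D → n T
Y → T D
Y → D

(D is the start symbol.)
{ [D → n . T], [T → . n Y ;] }

To compute CLOSURE, for each item [A → α.Bβ] where B is a non-terminal, add [B → .γ] for all productions B → γ; repeat for the newly added items until nothing changes.

Start with: [D → n . T]
  [D → n . T] has the dot before T: add [T → . n Y ;]
No further items can be added.

CLOSURE = { [D → n . T], [T → . n Y ;] }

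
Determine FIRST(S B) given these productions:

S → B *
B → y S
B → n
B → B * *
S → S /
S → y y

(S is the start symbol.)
{ 'n', 'y' }

FIRST sets of the non-terminals involved (from the grammar, by fixed-point iteration):
  FIRST(S) = { 'n', 'y' }

To compute FIRST(S B), process the symbols left to right:
Symbol S is a non-terminal. Add FIRST(S) \ {ε} = { 'n', 'y' }
S is not nullable (ε ∉ FIRST(S)), so stop here.
FIRST(S B) = { 'n', 'y' }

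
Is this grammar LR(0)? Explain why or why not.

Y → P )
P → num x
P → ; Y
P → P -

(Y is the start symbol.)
Augment with Y' → Y and build the canonical LR(0) collection (I0 = CLOSURE({[Y' → . Y]}), then GOTO on every symbol after a dot until no new states appear). It has 9 states:
  I0: { [P → . ; Y], [P → . P -], [P → . num x], [Y → . P )], [Y' → . Y] }  — shift
  I1: { [P → . ; Y], [P → . P -], [P → . num x], [P → ; . Y], [Y → . P )] }  — shift
  I2: { [P → P . -], [Y → P . )] }  — shift
  I3: { [Y' → Y .] }  — accept
  I4: { [P → num . x] }  — shift
  I5: { [P → num x .] }  — reduce
  I6: { [Y → P ) .] }  — reduce
  I7: { [P → P - .] }  — reduce
  I8: { [P → ; Y .] }  — reduce

Every state is either a pure shift/goto state or contains exactly one complete item and nothing to shift — no conflicts. The grammar is LR(0).

Answer: Yes, the grammar is LR(0)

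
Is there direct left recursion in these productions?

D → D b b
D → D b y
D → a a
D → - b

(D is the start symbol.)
Yes, D is left-recursive

D → D b b: LEFT RECURSIVE (starts with D)
D → D b y: LEFT RECURSIVE (starts with D)
D → a a: starts with a
D → - b: starts with '-'

The grammar has direct left recursion on: D.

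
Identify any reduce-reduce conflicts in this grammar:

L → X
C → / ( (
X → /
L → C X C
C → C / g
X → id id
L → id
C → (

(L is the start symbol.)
A reduce-reduce conflict occurs when an LR(0) state has two complete items [A → α .] and [B → β .] — both call for a reduction, and with no lookahead the parser cannot choose between them.

Augment with L' → L and build the canonical LR(0) collection (I0 = CLOSURE({[L' → . L]}), then GOTO on every symbol after a dot until no new states appear). It has 17 states:
  I0: { [C → . (], [C → . / ( (], [C → . C / g], [L → . C X C], [L → . X], [L → . id], [L' → . L], [X → . /], [X → . id id] }  — shift
  I1: { [C → ( .] }  — reduce
  I2: { [C → / . ( (], [X → / .] }  — shift, reduce
  I3: { [C → C . / g], [L → C . X C], [X → . /], [X → . id id] }  — shift
  I4: { [L' → L .] }  — accept
  I5: { [L → X .] }  — reduce
  I6: { [L → id .], [X → id . id] }  — shift, reduce
  I7: { [X → id id .] }  — reduce
  I8: { [C → C / . g], [X → / .] }  — shift, reduce
  I9: { [C → . (], [C → . / ( (], [C → . C / g], [L → C X . C] }  — shift
  I10: { [X → id . id] }  — shift
  I11: { [C → / . ( (] }  — shift
  I12: { [C → C . / g], [L → C X C .] }  — shift, reduce
  I13: { [C → C / . g] }  — shift
  I14: { [C → C / g .] }  — reduce
  I15: { [C → / ( . (] }  — shift
  I16: { [C → / ( ( .] }  — reduce

No state contains more than one complete item.

Answer: No reduce-reduce conflicts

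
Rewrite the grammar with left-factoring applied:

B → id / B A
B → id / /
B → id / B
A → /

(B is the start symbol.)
B → id / B'
B' → B B''
B'' → A
B'' → ε
B' → /
A → /

Left-factoring transforms A → αβ₁ | αβ₂ into A → αA' and A' → β₁ | β₂
(α is the longest common prefix among the alternatives). Repeat until
no nonterminal has two alternatives with a common prefix.

Round 1: B has alternatives sharing prefix 'id /'. Introduce B': B → id / B'
  Add: B' → B A
  Add: B' → /
  Add: B' → B

Round 2: B' has alternatives sharing prefix 'B'. Introduce B'': B' → B B''
  Add: B'' → A
  Add: B'' → ε

No remaining common prefixes — done.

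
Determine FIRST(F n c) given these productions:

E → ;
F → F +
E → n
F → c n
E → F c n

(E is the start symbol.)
{ 'c' }

FIRST sets of the non-terminals involved (from the grammar, by fixed-point iteration):
  FIRST(F) = { 'c' }

To compute FIRST(F n c), process the symbols left to right:
Symbol F is a non-terminal. Add FIRST(F) \ {ε} = { 'c' }
F is not nullable (ε ∉ FIRST(F)), so stop here.
FIRST(F n c) = { 'c' }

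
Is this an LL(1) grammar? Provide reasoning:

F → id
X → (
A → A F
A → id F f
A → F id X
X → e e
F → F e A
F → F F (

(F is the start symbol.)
No. Predict set conflict for F: { 'id' }

A grammar is LL(1) if for each non-terminal N with multiple productions, the predict sets of those productions are pairwise disjoint, where PREDICT(N → α) = (FIRST(α) \ {ε}) ∪ (FOLLOW(N) if α ⇒* ε).

Relevant sets:
  FIRST(F) = { 'id' }
  FIRST(A) = { 'id' }

For F:
  PREDICT(F → id) = { 'id' }
  PREDICT(F → F e A) = { 'id' }
  PREDICT(F → F F '(') = { 'id' }
For X:
  PREDICT(X → '(') = { '(' }
  PREDICT(X → e e) = { 'e' }
For A:
  PREDICT(A → A F) = { 'id' }
  PREDICT(A → id F f) = { 'id' }
  PREDICT(A → F id X) = { 'id' }

Conflict found: Predict set conflict for F: { 'id' }
The grammar is NOT LL(1).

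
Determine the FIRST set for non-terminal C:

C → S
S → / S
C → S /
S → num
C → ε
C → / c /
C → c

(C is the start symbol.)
{ '/', 'c', 'num', ε }

FIRST sets of the other non-terminals involved (by the same procedure, iterated to a fixed point):
  FIRST(S) = { '/', 'num' }

From C → S:
  - S is a non-terminal: add FIRST(S) \ {ε} = { '/', 'num' }
    S is not nullable, so stop
From C → S /:
  - S is a non-terminal: add FIRST(S) \ {ε} = { '/', 'num' }
    S is not nullable, so stop
From C → ε:
  - ε-production, so ε ∈ FIRST(C)
From C → / c /:
  - '/' is a terminal: add '/' and stop
From C → c:
  - c is a terminal: add 'c' and stop

Collecting: FIRST(C) = { '/', 'c', 'num', ε }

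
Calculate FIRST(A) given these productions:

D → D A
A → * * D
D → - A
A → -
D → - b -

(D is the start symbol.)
From A → * * D:
  - '*' is a terminal: add '*' and stop
From A → -:
  - '-' is a terminal: add '-' and stop

Collecting: FIRST(A) = { '*', '-' }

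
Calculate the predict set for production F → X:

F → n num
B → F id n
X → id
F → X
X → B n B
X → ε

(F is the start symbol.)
{ $, 'id', 'n' }

PREDICT(F → X) = (FIRST(RHS) \ {ε}) ∪ (FOLLOW(F) if ε ∈ FIRST(RHS), i.e. RHS ⇒* ε)
FIRST(X) = { 'id', 'n', ε }
FIRST(X) = { 'id', 'n', ε }
ε ∈ FIRST(X) (the right-hand side is nullable), so add FOLLOW(F) = { $, 'id' }
PREDICT(F → X) = { $, 'id', 'n' }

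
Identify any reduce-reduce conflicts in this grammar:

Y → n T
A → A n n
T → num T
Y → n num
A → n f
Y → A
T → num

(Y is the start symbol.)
Yes — I6: [T → num .] vs [Y → n num .]

A reduce-reduce conflict occurs when an LR(0) state has two complete items [A → α .] and [B → β .] — both call for a reduction, and with no lookahead the parser cannot choose between them.

Augment with Y' → Y and build the canonical LR(0) collection (I0 = CLOSURE({[Y' → . Y]}), then GOTO on every symbol after a dot until no new states appear). It has 11 states:
  I0: { [A → . A n n], [A → . n f], [Y → . A], [Y → . n T], [Y → . n num], [Y' → . Y] }  — shift
  I1: { [A → A . n n], [Y → A .] }  — shift, reduce
  I2: { [Y' → Y .] }  — accept
  I3: { [A → n . f], [T → . num T], [T → . num], [Y → n . T], [Y → n . num] }  — shift
  I4: { [Y → n T .] }  — reduce
  I5: { [A → n f .] }  — reduce
  I6: { [T → . num T], [T → . num], [T → num . T], [T → num .], [Y → n num .] }  — shift, 2 reduces
  I7: { [T → num T .] }  — reduce
  I8: { [T → . num T], [T → . num], [T → num . T], [T → num .] }  — shift, reduce
  I9: { [A → A n . n] }  — shift
  I10: { [A → A n n .] }  — reduce

I6 contains complete items [T → num .], [Y → n num .] — reduce-reduce conflict.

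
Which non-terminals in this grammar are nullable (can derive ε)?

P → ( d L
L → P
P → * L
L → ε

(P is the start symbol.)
A non-terminal is nullable if it can derive ε (the empty string): either it has an ε-production, or it has a production whose right-hand side consists entirely of nullable non-terminals.

ε-productions: L → ε
So L is immediately nullable.
No further non-terminal can be added: every production for the remaining non-terminals contains a terminal or a non-nullable non-terminal.
Nullable = { 'L' }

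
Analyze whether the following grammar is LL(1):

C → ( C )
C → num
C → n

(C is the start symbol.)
A grammar is LL(1) if for each non-terminal N with multiple productions, the predict sets of those productions are pairwise disjoint, where PREDICT(N → α) = (FIRST(α) \ {ε}) ∪ (FOLLOW(N) if α ⇒* ε).

For C:
  PREDICT(C → '(' C ')') = { '(' }
  PREDICT(C → num) = { 'num' }
  PREDICT(C → n) = { 'n' }

All predict sets are disjoint. The grammar IS LL(1).

Answer: Yes, the grammar is LL(1).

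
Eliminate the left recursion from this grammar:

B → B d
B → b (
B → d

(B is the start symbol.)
B → b ( B'
B → d B'
B' → d B'
B' → ε

B is directly left-recursive. The standard transformation for
  A → A α₁ | ... | A α_m | β₁ | ... | β_n
is
  A  → β₁ A' | ... | β_n A'
  A' → α₁ A' | ... | α_m A' | ε

B → b ( becomes B → b ( B'
B → d becomes B → d B'
B → B d becomes B' → d B'
Add B' → ε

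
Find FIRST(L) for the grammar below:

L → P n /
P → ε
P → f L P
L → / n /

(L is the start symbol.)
To compute FIRST(L), examine every production with L on the left-hand side, reading each right-hand side left to right until a non-nullable symbol is reached.

FIRST sets of the other non-terminals involved (by the same procedure, iterated to a fixed point):
  FIRST(P) = { 'f', ε }

From L → P n /:
  - P is a non-terminal: add FIRST(P) \ {ε} = { 'f' }
    P is nullable, so continue to the next symbol
  - n is a terminal: add 'n' and stop
From L → / n /:
  - '/' is a terminal: add '/' and stop

Collecting: FIRST(L) = { '/', 'f', 'n' }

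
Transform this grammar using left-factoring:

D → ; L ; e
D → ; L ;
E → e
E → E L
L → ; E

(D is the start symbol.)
D → ; L ; D'
D' → e
D' → ε
E → e
E → E L
L → ; E

Left-factoring transforms A → αβ₁ | αβ₂ into A → αA' and A' → β₁ | β₂
(α is the longest common prefix among the alternatives). Repeat until
no nonterminal has two alternatives with a common prefix.

Round 1: D has alternatives sharing prefix '; L ;'. Introduce D': D → ; L ; D'
  Add: D' → e
  Add: D' → ε

No remaining common prefixes — done.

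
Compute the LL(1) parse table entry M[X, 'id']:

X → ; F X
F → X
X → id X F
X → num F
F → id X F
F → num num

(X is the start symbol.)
To find M[X, 'id'], we find productions for X where 'id' is in the predict set (PREDICT(N → α) = (FIRST(α) \ {ε}) ∪ (FOLLOW(N) if α ⇒* ε)).

X → ; F X: PREDICT = { ';' }
X → id X F: PREDICT = { 'id' }
  'id' is in predict set, so this production goes in M[X, 'id']
X → num F: PREDICT = { 'num' }

M[X, 'id'] = X → id X F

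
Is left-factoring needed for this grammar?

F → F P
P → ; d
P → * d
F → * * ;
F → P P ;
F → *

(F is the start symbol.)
Yes, F has productions with common prefix '*'

Left-factoring is needed when two productions for the same non-terminal
share a common prefix on the right-hand side.

Productions for F:
  F → F P
  F → * * ;
  F → P P ;
  F → *
Productions for P:
  P → ; d
  P → * d

Found common prefix '*' in productions for F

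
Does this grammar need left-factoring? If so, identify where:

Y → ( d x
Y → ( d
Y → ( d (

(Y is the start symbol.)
Yes, Y has productions with common prefix '( d'

Left-factoring is needed when two productions for the same non-terminal
share a common prefix on the right-hand side.

Productions for Y:
  Y → ( d x
  Y → ( d
  Y → ( d (

Found common prefix '( d' in productions for Y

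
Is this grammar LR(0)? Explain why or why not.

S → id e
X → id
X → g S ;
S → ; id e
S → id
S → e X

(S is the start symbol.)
Augment with S' → S and build the canonical LR(0) collection (I0 = CLOSURE({[S' → . S]}), then GOTO on every symbol after a dot until no new states appear). It has 13 states:
  I0: { [S → . ; id e], [S → . e X], [S → . id e], [S → . id], [S' → . S] }  — shift
  I1: { [S → ; . id e] }  — shift
  I2: { [S' → S .] }  — accept
  I3: { [S → e . X], [X → . g S ;], [X → . id] }  — shift
  I4: { [S → id . e], [S → id .] }  — shift, reduce
  I5: { [S → id e .] }  — reduce
  I6: { [S → e X .] }  — reduce
  I7: { [S → . ; id e], [S → . e X], [S → . id e], [S → . id], [X → g . S ;] }  — shift
  I8: { [X → id .] }  — reduce
  I9: { [X → g S . ;] }  — shift
  I10: { [X → g S ; .] }  — reduce
  I11: { [S → ; id . e] }  — shift
  I12: { [S → ; id e .] }  — reduce

Conflict in state I4:
  Shift-reduce conflict between [S → id .] and [S → id . e]
So the grammar is NOT LR(0).

Answer: No. Shift-reduce conflict between [S → id .] and [S → id . e]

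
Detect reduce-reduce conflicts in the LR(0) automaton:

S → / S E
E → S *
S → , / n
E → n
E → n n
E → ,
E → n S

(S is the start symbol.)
A reduce-reduce conflict occurs when an LR(0) state has two complete items [A → α .] and [B → β .] — both call for a reduction, and with no lookahead the parser cannot choose between them.

Augment with S' → S and build the canonical LR(0) collection (I0 = CLOSURE({[S' → . S]}), then GOTO on every symbol after a dot until no new states appear). It has 14 states:
  I0: { [S → . , / n], [S → . / S E], [S' → . S] }  — shift
  I1: { [S → , . / n] }  — shift
  I2: { [S → . , / n], [S → . / S E], [S → / . S E] }  — shift
  I3: { [S' → S .] }  — accept
  I4: { [E → . ,], [E → . S *], [E → . n S], [E → . n n], [E → . n], [S → . , / n], [S → . / S E], [S → / S . E] }  — shift
  I5: { [E → , .], [S → , . / n] }  — shift, reduce
  I6: { [S → / S E .] }  — reduce
  I7: { [E → S . *] }  — shift
  I8: { [E → n . S], [E → n . n], [E → n .], [S → . , / n], [S → . / S E] }  — shift, reduce
  I9: { [E → n S .] }  — reduce
  I10: { [E → n n .] }  — reduce
  I11: { [E → S * .] }  — reduce
  I12: { [S → , / . n] }  — shift
  I13: { [S → , / n .] }  — reduce

No state contains more than one complete item.

Answer: No reduce-reduce conflicts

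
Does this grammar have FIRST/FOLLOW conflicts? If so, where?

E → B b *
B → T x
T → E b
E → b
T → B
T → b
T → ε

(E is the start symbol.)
Nullable non-terminals: T.
FIRST sets used below: FIRST(E) = { 'b', 'x' }, FIRST(B) = { 'b', 'x' }

T: nullable alternative(s) T → ε; FOLLOW(T) = { 'x' }
  T → E b: FIRST \ {ε} = { 'b', 'x' } — overlaps FOLLOW(T) on { 'x' }: CONFLICT
  T → B: FIRST \ {ε} = { 'b', 'x' } — overlaps FOLLOW(T) on { 'x' }: CONFLICT
  T → b: FIRST \ {ε} = { 'b' } — disjoint from FOLLOW(T)
  T → ε: FIRST \ {ε} = { } — this is the only nullable alternative, skip

B, E have no nullable alternative, so no FIRST/FOLLOW check is needed there.

So the grammar has 2 FIRST/FOLLOW conflicts (marked CONFLICT above).

Answer: Yes. T → E b with FOLLOW(T) on { 'x' }; T → B with FOLLOW(T) on { 'x' }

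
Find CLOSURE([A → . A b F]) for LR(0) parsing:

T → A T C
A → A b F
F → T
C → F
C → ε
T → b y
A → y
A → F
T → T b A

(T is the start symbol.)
To compute CLOSURE, for each item [A → α.Bβ] where B is a non-terminal, add [B → .γ] for all productions B → γ; repeat for the newly added items until nothing changes.

Start with: [A → . A b F]
  [A → . A b F] has the dot before A: add [A → . y], [A → . F]
  [A → . F] has the dot before F: add [F → . T]
  [F → . T] has the dot before T: add [T → . A T C], [T → . b y], [T → . T b A]
No further items can be added.

CLOSURE = { [A → . A b F], [A → . F], [A → . y], [F → . T], [T → . A T C], [T → . T b A], [T → . b y] }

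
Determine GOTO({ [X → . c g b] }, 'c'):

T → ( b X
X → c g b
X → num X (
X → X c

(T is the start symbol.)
{ [X → c . g b] }

GOTO(I, 'c') = CLOSURE({ [A → αX.β] : [A → α.Xβ] ∈ I, X = 'c' })

Items with dot before 'c', with the dot advanced:
  [X → . c g b] → [X → c . g b]
Closure adds nothing (no advanced item has the dot before a non-terminal).

GOTO = { [X → c . g b] }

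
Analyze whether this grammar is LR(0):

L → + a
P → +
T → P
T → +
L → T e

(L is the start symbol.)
A grammar is LR(0) if no state in the canonical LR(0) collection has:
  - both a shift item (dot before a terminal) and a complete item (shift-reduce conflict), or
  - two or more complete items (reduce-reduce conflict; the accept item [L' → L .] counts as a complete item here).

Augment with L' → L and build the canonical LR(0) collection (I0 = CLOSURE({[L' → . L]}), then GOTO on every symbol after a dot until no new states appear). It has 7 states:
  I0: { [L → . + a], [L → . T e], [L' → . L], [P → . +], [T → . +], [T → . P] }  — shift
  I1: { [L → + . a], [P → + .], [T → + .] }  — shift, 2 reduces
  I2: { [L' → L .] }  — accept
  I3: { [T → P .] }  — reduce
  I4: { [L → T . e] }  — shift
  I5: { [L → T e .] }  — reduce
  I6: { [L → + a .] }  — reduce

Conflict in state I1:
  Shift-reduce conflict between [P → + .] and [L → + . a]
So the grammar is NOT LR(0).

Answer: No. Shift-reduce conflict between [P → + .] and [L → + . a]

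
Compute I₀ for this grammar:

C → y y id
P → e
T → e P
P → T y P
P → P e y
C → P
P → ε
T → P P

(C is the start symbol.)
{ [C → . P], [C → . y y id], [C' → . C], [P → . P e y], [P → . T y P], [P → . e], [P → .], [T → . P P], [T → . e P] }

First, augment the grammar with C' → C
I₀ = CLOSURE({ [C' → . C] }):
  [C' → . C] has the dot before C: add [C → . y y id], [C → . P]
  [C → . P] has the dot before P: add [P → . e], [P → . T y P], [P → . P e y], [P → .]
  [P → . T y P] has the dot before T: add [T → . e P], [T → . P P]
No further items can be added.

I₀ = { [C → . P], [C → . y y id], [C' → . C], [P → . P e y], [P → . T y P], [P → . e], [P → .], [T → . P P], [T → . e P] }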